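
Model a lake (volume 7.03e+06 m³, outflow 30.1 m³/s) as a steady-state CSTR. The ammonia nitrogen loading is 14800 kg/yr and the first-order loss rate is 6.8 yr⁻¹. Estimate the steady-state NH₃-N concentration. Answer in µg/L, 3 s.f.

14.8 µg/L

Outflow Q = 30.1 m³/s × 3.156e+07 s/yr = 9.499e+08 m³/yr.
Steady-state CSTR mass balance: W = Q·C + k·V·C, so C = W/(Q + kV).
Q + kV = 9.499e+08 + 6.8·7.03e+06 = 9.977e+08 m³/yr.
C = 14800/9.977e+08 = 1.483e-05 kg/m³ = 0.01483 mg/L = 14.83 µg/L.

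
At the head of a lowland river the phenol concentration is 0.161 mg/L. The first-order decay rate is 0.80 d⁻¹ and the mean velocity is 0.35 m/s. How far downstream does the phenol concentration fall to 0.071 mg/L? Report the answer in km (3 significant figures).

From C = C₀·e^(−kt), t = ln(C₀/C)/k = ln(0.161/0.071)/0.80 = 0.8187/0.80 = 1.023 d.
Distance = v·t = 0.35 m/s × 8.842e+04 s = 3.095e+04 m = 30.95 km.

30.9 km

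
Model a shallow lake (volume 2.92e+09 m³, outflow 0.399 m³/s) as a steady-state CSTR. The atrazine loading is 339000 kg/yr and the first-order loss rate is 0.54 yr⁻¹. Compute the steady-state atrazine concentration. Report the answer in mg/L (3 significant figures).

Outflow Q = 0.399 m³/s × 3.156e+07 s/yr = 1.259e+07 m³/yr.
Steady-state CSTR mass balance: W = Q·C + k·V·C, so C = W/(Q + kV).
Q + kV = 1.259e+07 + 0.54·2.92e+09 = 1.589e+09 m³/yr.
C = 339000/1.589e+09 = 0.0002133 kg/m³ = 0.2133 mg/L.

0.213 mg/L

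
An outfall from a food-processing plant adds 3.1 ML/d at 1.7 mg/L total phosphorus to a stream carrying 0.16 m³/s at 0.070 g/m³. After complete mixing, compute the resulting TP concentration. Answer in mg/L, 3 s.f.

3.1 ML/d = 0.03588 m³/s.
Flow-weighted mixing gives C = (0.03588·1.7 + 0.16·0.07) / (0.03588 + 0.16) = 0.0722/0.1959 = 0.3686 mg/L.

0.369 mg/L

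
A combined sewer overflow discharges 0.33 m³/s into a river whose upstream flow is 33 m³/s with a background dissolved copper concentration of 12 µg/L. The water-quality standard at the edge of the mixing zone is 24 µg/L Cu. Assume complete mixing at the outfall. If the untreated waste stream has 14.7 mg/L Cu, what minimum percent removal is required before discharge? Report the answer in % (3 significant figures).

12 µg/L = 0.012 mg/L.
24 µg/L = 0.024 mg/L.
Mass balance: 0.024·33.33 = 0.33·Cₑ + 33·0.012.
Cₑ = (0.7999 − 0.396) / 0.33 = 1.224 mg/L.
Required removal = 1 − 1.224/14.7 = 91.67 %.

91.7 %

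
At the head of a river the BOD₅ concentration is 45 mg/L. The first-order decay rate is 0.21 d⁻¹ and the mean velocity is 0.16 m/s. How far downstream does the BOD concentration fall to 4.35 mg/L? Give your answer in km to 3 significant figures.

154 km

From C = C₀·e^(−kt), t = ln(C₀/C)/k = ln(45/4.35)/0.21 = 2.336/0.21 = 11.13 d.
Distance = v·t = 0.16 m/s × 9.613e+05 s = 1.538e+05 m = 153.8 km.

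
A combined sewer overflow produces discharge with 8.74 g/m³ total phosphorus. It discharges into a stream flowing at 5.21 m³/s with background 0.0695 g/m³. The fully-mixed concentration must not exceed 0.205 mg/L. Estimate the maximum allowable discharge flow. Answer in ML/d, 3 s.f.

7.15 ML/d

Mass balance at complete mixing: C_std·(Q_w + Q_r) = Q_w·C_e + Q_r·C_b.
Rearranging, Q_w = Q_r·(C_std − C_b)/(C_e − C_std) = 5.21·(0.205 − 0.0695) / (8.74 − 0.205) = 0.08271 m³/s.
= 7.146 ML/d.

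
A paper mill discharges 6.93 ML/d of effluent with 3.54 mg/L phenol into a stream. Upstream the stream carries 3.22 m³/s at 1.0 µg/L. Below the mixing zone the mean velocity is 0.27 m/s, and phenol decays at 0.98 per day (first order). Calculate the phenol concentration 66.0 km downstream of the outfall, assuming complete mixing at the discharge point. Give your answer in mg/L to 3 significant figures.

6.93 ML/d = 0.08021 m³/s.
1.0 µg/L = 0.001 mg/L.
After complete mixing, C₀ = (0.08021·3.54 + 3.22·0.001) / 3.3 = 0.08701 mg/L.
Travel time t = 6.6e+04 m / 0.27 m/s = 2.444e+05 s = 2.829 d.
C = 0.08701·exp(−0.98·2.829) = 0.08701·0.0625 = 0.005438 mg/L.

0.00544 mg/L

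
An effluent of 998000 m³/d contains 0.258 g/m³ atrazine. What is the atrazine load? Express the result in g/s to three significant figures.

2.98 g/s

998000 m³/d = 11.55 m³/s.
Mass flux = Q·C = 11.55 m³/s × 0.258 g/m³ = 2.98 g/s.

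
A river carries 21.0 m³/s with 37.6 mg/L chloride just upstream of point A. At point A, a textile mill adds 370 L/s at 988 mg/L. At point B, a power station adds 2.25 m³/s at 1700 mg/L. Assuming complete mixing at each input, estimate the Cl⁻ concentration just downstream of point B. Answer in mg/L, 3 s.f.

370 L/s = 0.37 m³/s.
After input A: C = (21·37.6 + 0.37·988) / 21.37 = 54.06 mg/L.
After input B: C = (21.37·54.06 + 2.25·1700) / 23.62 = 210.8 mg/L.

211 mg/L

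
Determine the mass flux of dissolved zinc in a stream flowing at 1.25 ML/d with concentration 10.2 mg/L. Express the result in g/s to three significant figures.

1.25 ML/d = 0.01447 m³/s.
Mass flux = Q·C = 0.01447 m³/s × 10.2 g/m³ = 0.1476 g/s.

0.148 g/s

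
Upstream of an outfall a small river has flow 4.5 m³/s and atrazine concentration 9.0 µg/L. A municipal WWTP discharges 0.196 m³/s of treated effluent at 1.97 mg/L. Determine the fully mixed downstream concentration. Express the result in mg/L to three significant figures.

9.0 µg/L = 0.009 mg/L.
Flow-weighted mixing gives C = (0.196·1.97 + 4.5·0.009) / (0.196 + 4.5) = 0.4266/4.696 = 0.09085 mg/L.

0.0908 mg/L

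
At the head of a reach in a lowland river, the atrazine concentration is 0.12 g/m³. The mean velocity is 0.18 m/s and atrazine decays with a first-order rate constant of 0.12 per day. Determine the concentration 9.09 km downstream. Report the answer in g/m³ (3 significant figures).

0.112 g/m³

Travel time t = 9.09 km / 0.18 m/s = 9090/0.18 = 5.05e+04 s = 0.5845 d.
First-order decay: C = 0.12·exp(−0.12·0.5845) = 0.12·0.9323 = 0.1119 g/m³.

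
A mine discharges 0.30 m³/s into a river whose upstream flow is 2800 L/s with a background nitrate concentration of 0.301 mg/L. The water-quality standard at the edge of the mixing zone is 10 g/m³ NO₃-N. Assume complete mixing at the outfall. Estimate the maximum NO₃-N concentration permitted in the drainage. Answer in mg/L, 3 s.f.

101 mg/L

2800 L/s = 2.8 m³/s.
Mass balance: 10·3.1 = 0.3·Cₑ + 2.8·0.301.
Cₑ = (31 − 0.8428) / 0.3 = 100.5 mg/L.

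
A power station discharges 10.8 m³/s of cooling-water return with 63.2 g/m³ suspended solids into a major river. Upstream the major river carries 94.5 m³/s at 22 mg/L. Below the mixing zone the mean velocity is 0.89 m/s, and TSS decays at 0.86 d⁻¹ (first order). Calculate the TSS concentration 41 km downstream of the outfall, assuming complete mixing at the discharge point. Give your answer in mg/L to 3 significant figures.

After complete mixing, C₀ = (10.8·63.2 + 94.5·22) / 105.3 = 26.23 mg/L.
Travel time t = 4.1e+04 m / 0.89 m/s = 4.607e+04 s = 0.5332 d.
C = 26.23·exp(−0.86·0.5332) = 26.23·0.6322 = 16.58 mg/L.

16.6 mg/L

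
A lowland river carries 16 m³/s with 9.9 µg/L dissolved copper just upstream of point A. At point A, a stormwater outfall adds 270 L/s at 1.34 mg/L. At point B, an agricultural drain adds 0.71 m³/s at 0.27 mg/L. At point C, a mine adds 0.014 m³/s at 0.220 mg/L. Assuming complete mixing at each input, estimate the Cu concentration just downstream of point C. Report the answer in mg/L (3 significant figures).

9.9 µg/L = 0.0099 mg/L.
270 L/s = 0.27 m³/s.
After input A: C = (16·0.0099 + 0.27·1.34) / 16.27 = 0.03197 mg/L.
After input B: C = (16.27·0.03197 + 0.71·0.27) / 16.98 = 0.04193 mg/L.
After input C: C = (16.98·0.04193 + 0.014·0.22) / 16.99 = 0.04207 mg/L.

0.0421 mg/L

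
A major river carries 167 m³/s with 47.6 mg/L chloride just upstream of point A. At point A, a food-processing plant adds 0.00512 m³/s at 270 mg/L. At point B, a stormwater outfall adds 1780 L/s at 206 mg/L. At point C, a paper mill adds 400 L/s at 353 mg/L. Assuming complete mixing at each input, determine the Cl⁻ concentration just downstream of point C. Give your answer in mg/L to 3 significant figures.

50.0 mg/L

After input A: C = (167·47.6 + 0.00512·270) / 167 = 47.61 mg/L.
1780 L/s = 1.78 m³/s.
After input B: C = (167·47.61 + 1.78·206) / 168.8 = 49.28 mg/L.
400 L/s = 0.4 m³/s.
After input C: C = (168.8·49.28 + 0.4·353) / 169.2 = 50 mg/L.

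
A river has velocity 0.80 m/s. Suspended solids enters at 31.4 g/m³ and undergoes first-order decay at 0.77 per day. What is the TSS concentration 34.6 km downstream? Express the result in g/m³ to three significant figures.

21.4 g/m³

Travel time t = 34.6 km / 0.80 m/s = 3.46e+04/0.80 = 4.325e+04 s = 0.5006 d.
First-order decay: C = 31.4·exp(−0.77·0.5006) = 31.4·0.6801 = 21.36 g/m³.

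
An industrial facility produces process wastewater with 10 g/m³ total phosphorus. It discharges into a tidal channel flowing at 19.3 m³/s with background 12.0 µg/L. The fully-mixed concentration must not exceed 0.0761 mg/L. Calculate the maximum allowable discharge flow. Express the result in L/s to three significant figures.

12.0 µg/L = 0.012 mg/L.
Mass balance at complete mixing: C_std·(Q_w + Q_r) = Q_w·C_e + Q_r·C_b.
Rearranging, Q_w = Q_r·(C_std − C_b)/(C_e − C_std) = 19.3·(0.0761 − 0.012) / (10 − 0.0761) = 0.1247 m³/s.
= 124.7 L/s.

125 L/s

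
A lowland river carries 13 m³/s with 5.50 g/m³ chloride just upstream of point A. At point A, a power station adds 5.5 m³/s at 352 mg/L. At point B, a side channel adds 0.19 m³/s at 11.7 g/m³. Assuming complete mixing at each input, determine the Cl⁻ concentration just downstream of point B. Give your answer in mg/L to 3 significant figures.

After input A: C = (13·5.5 + 5.5·352) / 18.5 = 108.5 mg/L.
After input B: C = (18.5·108.5 + 0.19·11.7) / 18.69 = 107.5 mg/L.

108 mg/L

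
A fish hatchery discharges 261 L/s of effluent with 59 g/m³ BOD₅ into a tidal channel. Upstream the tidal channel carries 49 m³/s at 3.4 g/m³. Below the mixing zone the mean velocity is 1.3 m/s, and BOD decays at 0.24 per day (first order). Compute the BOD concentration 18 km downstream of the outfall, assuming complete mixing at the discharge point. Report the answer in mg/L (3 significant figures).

261 L/s = 0.261 m³/s.
After complete mixing, C₀ = (0.261·59 + 49·3.4) / 49.26 = 3.695 mg/L.
Travel time t = 1.8e+04 m / 1.3 m/s = 1.385e+04 s = 0.1603 d.
C = 3.695·exp(−0.24·0.1603) = 3.695·0.9623 = 3.555 mg/L.

3.56 mg/L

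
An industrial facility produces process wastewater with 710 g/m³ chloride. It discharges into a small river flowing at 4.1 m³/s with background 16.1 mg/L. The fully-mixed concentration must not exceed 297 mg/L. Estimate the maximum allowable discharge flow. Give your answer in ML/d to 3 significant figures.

241 ML/d

Mass balance at complete mixing: C_std·(Q_w + Q_r) = Q_w·C_e + Q_r·C_b.
Rearranging, Q_w = Q_r·(C_std − C_b)/(C_e − C_std) = 4.1·(297 − 16.1) / (710 − 297) = 2.789 m³/s.
= 240.9 ML/d.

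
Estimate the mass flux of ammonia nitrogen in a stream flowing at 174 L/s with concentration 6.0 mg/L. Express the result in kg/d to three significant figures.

174 L/s = 0.174 m³/s.
Mass flux = Q·C = 0.174 m³/s × 6 g/m³ = 1.044 g/s.
= 1.044 g/s × 86.4 = 90.2 kg/d.

90.2 kg/d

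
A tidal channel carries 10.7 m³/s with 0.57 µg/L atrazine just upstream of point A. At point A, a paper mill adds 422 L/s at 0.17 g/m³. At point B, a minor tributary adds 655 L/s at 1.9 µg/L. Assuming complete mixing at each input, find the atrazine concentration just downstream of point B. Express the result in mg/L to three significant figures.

0.00672 mg/L

0.57 µg/L = 0.00057 mg/L.
422 L/s = 0.422 m³/s.
After input A: C = (10.7·0.00057 + 0.422·0.17) / 11.12 = 0.006999 mg/L.
655 L/s = 0.655 m³/s.
1.9 µg/L = 0.0019 mg/L.
After input B: C = (11.12·0.006999 + 0.655·0.0019) / 11.78 = 0.006715 mg/L.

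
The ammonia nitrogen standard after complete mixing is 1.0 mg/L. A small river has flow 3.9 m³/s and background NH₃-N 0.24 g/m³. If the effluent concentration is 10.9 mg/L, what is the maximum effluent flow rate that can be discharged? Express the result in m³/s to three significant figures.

Mass balance at complete mixing: C_std·(Q_w + Q_r) = Q_w·C_e + Q_r·C_b.
Rearranging, Q_w = Q_r·(C_std − C_b)/(C_e − C_std) = 3.9·(1 − 0.24) / (10.9 − 1) = 0.2994 m³/s.

0.299 m³/s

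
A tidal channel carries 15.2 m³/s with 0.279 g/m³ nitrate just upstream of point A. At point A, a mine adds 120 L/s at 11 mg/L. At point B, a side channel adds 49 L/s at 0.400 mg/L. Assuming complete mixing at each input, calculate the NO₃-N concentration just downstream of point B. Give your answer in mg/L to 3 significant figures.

0.363 mg/L

120 L/s = 0.12 m³/s.
After input A: C = (15.2·0.279 + 0.12·11) / 15.32 = 0.363 mg/L.
49 L/s = 0.049 m³/s.
After input B: C = (15.32·0.363 + 0.049·0.4) / 15.37 = 0.3631 mg/L.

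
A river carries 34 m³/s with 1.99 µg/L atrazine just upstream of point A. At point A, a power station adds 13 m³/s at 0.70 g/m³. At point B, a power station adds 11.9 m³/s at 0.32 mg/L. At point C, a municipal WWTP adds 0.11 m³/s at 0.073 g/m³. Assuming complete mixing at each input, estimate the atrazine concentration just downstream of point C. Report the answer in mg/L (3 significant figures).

0.220 mg/L

1.99 µg/L = 0.00199 mg/L.
After input A: C = (34·0.00199 + 13·0.7) / 47 = 0.1951 mg/L.
After input B: C = (47·0.1951 + 11.9·0.32) / 58.9 = 0.2203 mg/L.
After input C: C = (58.9·0.2203 + 0.11·0.073) / 59.01 = 0.22 mg/L.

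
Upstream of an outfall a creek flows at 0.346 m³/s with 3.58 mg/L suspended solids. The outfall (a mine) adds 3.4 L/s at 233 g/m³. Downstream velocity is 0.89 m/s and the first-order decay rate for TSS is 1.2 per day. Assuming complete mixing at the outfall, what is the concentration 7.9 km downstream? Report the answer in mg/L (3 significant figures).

3.4 L/s = 0.0034 m³/s.
After complete mixing, C₀ = (0.0034·233 + 0.346·3.58) / 0.3494 = 5.812 mg/L.
Travel time t = 7900 m / 0.89 m/s = 8876 s = 0.1027 d.
C = 5.812·exp(−1.2·0.1027) = 5.812·0.884 = 5.138 mg/L.

5.14 mg/L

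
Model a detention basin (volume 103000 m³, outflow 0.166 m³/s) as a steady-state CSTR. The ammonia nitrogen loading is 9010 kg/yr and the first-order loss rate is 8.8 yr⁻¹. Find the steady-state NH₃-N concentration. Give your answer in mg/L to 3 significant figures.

Outflow Q = 0.166 m³/s × 3.156e+07 s/yr = 5.239e+06 m³/yr.
Steady-state CSTR mass balance: W = Q·C + k·V·C, so C = W/(Q + kV).
Q + kV = 5.239e+06 + 8.8·103000 = 6.145e+06 m³/yr.
C = 9010/6.145e+06 = 0.001466 kg/m³ = 1.466 mg/L.

1.47 mg/L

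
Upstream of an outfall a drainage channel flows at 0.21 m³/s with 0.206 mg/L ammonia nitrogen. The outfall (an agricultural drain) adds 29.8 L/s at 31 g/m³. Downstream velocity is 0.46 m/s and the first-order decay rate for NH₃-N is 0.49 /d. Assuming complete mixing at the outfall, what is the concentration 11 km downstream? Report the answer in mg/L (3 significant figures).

29.8 L/s = 0.0298 m³/s.
After complete mixing, C₀ = (0.0298·31 + 0.21·0.206) / 0.2398 = 4.033 mg/L.
Travel time t = 1.1e+04 m / 0.46 m/s = 2.391e+04 s = 0.2768 d.
C = 4.033·exp(−0.49·0.2768) = 4.033·0.8732 = 3.521 mg/L.

3.52 mg/L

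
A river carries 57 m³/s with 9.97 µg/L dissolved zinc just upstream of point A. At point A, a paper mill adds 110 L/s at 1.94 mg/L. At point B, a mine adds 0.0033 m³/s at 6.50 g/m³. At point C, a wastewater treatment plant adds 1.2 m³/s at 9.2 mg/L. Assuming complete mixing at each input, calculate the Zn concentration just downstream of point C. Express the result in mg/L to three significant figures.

0.203 mg/L

9.97 µg/L = 0.00997 mg/L.
110 L/s = 0.11 m³/s.
After input A: C = (57·0.00997 + 0.11·1.94) / 57.11 = 0.01369 mg/L.
After input B: C = (57.11·0.01369 + 0.0033·6.5) / 57.11 = 0.01406 mg/L.
After input C: C = (57.11·0.01406 + 1.2·9.2) / 58.31 = 0.2031 mg/L.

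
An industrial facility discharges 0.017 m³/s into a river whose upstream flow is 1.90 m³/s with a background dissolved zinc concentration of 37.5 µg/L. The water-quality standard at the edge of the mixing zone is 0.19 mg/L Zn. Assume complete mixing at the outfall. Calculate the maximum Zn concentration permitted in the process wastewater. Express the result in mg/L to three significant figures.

37.5 µg/L = 0.0375 mg/L.
Mass balance: 0.19·1.917 = 0.017·Cₑ + 1.9·0.0375.
Cₑ = (0.3642 − 0.07125) / 0.017 = 17.23 mg/L.

17.2 mg/L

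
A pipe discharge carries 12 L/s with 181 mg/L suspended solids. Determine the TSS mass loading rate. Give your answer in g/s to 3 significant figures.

2.17 g/s

12 L/s = 0.012 m³/s.
Mass flux = Q·C = 0.012 m³/s × 181 g/m³ = 2.172 g/s.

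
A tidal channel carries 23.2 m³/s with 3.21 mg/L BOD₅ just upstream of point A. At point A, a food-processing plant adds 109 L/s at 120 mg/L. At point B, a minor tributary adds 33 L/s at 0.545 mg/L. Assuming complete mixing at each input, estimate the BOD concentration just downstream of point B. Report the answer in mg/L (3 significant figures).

3.75 mg/L

109 L/s = 0.109 m³/s.
After input A: C = (23.2·3.21 + 0.109·120) / 23.31 = 3.756 mg/L.
33 L/s = 0.033 m³/s.
After input B: C = (23.31·3.756 + 0.033·0.545) / 23.34 = 3.752 mg/L.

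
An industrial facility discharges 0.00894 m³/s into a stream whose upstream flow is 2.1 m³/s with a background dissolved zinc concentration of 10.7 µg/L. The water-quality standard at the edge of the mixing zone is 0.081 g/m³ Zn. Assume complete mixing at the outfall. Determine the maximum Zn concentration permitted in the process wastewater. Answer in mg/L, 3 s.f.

16.6 mg/L

10.7 µg/L = 0.0107 mg/L.
Mass balance: 0.081·2.109 = 0.00894·Cₑ + 2.1·0.0107.
Cₑ = (0.1708 − 0.02247) / 0.00894 = 16.59 mg/L.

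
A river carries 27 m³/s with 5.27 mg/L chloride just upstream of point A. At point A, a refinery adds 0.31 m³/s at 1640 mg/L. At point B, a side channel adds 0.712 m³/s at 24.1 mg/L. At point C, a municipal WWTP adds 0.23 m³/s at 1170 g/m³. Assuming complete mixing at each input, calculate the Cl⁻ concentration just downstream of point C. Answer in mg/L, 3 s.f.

33.2 mg/L

After input A: C = (27·5.27 + 0.31·1640) / 27.31 = 23.83 mg/L.
After input B: C = (27.31·23.83 + 0.712·24.1) / 28.02 = 23.83 mg/L.
After input C: C = (28.02·23.83 + 0.23·1170) / 28.25 = 33.16 mg/L.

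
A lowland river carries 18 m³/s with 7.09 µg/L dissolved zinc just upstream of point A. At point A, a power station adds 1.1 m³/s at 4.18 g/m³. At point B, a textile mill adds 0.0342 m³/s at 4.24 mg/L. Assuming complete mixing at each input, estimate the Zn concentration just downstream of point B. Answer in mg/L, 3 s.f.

0.255 mg/L

7.09 µg/L = 0.00709 mg/L.
After input A: C = (18·0.00709 + 1.1·4.18) / 19.1 = 0.2474 mg/L.
After input B: C = (19.1·0.2474 + 0.0342·4.24) / 19.13 = 0.2546 mg/L.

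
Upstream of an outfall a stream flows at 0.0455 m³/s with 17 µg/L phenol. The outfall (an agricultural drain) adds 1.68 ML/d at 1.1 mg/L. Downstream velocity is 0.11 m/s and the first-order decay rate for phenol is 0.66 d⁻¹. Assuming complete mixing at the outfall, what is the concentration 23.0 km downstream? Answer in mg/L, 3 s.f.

1.68 ML/d = 0.01944 m³/s.
17 µg/L = 0.017 mg/L.
After complete mixing, C₀ = (0.01944·1.1 + 0.0455·0.017) / 0.06494 = 0.3413 mg/L.
Travel time t = 2.3e+04 m / 0.11 m/s = 2.091e+05 s = 2.42 d.
C = 0.3413·exp(−0.66·2.42) = 0.3413·0.2025 = 0.06909 mg/L.

0.0691 mg/L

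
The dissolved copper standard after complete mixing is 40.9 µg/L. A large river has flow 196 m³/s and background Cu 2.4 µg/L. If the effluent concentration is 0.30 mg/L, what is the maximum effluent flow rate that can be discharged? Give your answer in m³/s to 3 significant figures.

29.1 m³/s

2.4 µg/L = 0.0024 mg/L.
40.9 µg/L = 0.0409 mg/L.
Mass balance at complete mixing: C_std·(Q_w + Q_r) = Q_w·C_e + Q_r·C_b.
Rearranging, Q_w = Q_r·(C_std − C_b)/(C_e − C_std) = 196·(0.0409 − 0.0024) / (0.3 − 0.0409) = 29.12 m³/s.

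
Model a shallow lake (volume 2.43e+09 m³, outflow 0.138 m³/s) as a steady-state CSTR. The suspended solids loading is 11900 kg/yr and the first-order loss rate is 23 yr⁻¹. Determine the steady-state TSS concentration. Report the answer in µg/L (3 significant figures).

Outflow Q = 0.138 m³/s × 3.156e+07 s/yr = 4.355e+06 m³/yr.
Steady-state CSTR mass balance: W = Q·C + k·V·C, so C = W/(Q + kV).
Q + kV = 4.355e+06 + 23·2.43e+09 = 5.589e+10 m³/yr.
C = 11900/5.589e+10 = 2.129e-07 kg/m³ = 0.0002129 mg/L = 0.2129 µg/L.

0.213 µg/L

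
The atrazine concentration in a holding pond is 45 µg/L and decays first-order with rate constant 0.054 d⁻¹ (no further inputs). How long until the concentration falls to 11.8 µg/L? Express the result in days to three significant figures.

24.8 d

t = ln(C₀/C)/k = ln(45/11.8)/0.054 = 1.339/0.054 = 24.79 d.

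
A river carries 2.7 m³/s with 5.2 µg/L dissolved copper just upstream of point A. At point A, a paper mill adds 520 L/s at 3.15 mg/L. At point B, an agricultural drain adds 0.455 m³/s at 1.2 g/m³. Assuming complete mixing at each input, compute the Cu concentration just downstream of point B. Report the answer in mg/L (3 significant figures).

5.2 µg/L = 0.0052 mg/L.
520 L/s = 0.52 m³/s.
After input A: C = (2.7·0.0052 + 0.52·3.15) / 3.22 = 0.5131 mg/L.
After input B: C = (3.22·0.5131 + 0.455·1.2) / 3.675 = 0.5981 mg/L.

0.598 mg/L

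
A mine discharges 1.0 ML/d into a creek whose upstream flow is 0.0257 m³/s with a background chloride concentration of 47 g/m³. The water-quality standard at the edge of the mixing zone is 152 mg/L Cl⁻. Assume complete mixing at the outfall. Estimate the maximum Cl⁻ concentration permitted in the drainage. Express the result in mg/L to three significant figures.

1.0 ML/d = 0.01157 m³/s.
Mass balance: 152·0.03727 = 0.01157·Cₑ + 0.0257·47.
Cₑ = (5.666 − 1.208) / 0.01157 = 385.2 mg/L.

385 mg/L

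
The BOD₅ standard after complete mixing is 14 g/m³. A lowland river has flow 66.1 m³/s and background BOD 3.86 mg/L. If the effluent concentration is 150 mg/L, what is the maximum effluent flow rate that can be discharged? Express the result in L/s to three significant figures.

Mass balance at complete mixing: C_std·(Q_w + Q_r) = Q_w·C_e + Q_r·C_b.
Rearranging, Q_w = Q_r·(C_std − C_b)/(C_e − C_std) = 66.1·(14 − 3.86) / (150 − 14) = 4.928 m³/s.
= 4928 L/s.

4930 L/s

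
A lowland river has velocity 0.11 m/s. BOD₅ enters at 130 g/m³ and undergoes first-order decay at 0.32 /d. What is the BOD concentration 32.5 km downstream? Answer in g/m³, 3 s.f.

Travel time t = 32.5 km / 0.11 m/s = 3.25e+04/0.11 = 2.955e+05 s = 3.42 d.
First-order decay: C = 130·exp(−0.32·3.42) = 130·0.3348 = 43.52 g/m³.

43.5 g/m³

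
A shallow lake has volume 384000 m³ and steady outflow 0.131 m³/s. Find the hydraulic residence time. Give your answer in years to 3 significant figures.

0.0929 yr

Q = 0.131 m³/s × 3.156e+07 s/yr = 4.134e+06 m³/yr.
Hydraulic residence time τ = V/Q = 384000/4.134e+06 = 0.09289 yr.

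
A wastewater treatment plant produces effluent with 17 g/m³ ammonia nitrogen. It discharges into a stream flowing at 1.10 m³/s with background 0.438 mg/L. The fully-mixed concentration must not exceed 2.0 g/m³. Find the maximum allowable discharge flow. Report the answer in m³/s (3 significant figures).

Mass balance at complete mixing: C_std·(Q_w + Q_r) = Q_w·C_e + Q_r·C_b.
Rearranging, Q_w = Q_r·(C_std − C_b)/(C_e − C_std) = 1.10·(2 − 0.438) / (17 − 2) = 0.1145 m³/s.

0.115 m³/s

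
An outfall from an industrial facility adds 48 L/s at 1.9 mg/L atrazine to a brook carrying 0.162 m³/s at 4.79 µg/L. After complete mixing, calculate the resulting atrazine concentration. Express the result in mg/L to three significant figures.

0.438 mg/L

48 L/s = 0.048 m³/s.
4.79 µg/L = 0.00479 mg/L.
By mass balance at complete mixing, C = (0.048·1.9 + 0.162·0.00479) / (0.048 + 0.162) = 0.09198/0.21 = 0.438 mg/L.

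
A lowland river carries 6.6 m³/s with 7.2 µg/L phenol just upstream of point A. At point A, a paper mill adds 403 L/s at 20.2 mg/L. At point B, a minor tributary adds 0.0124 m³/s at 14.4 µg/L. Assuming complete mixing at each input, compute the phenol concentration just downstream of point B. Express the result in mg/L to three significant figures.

7.2 µg/L = 0.0072 mg/L.
403 L/s = 0.403 m³/s.
After input A: C = (6.6·0.0072 + 0.403·20.2) / 7.003 = 1.169 mg/L.
14.4 µg/L = 0.0144 mg/L.
After input B: C = (7.003·1.169 + 0.0124·0.0144) / 7.015 = 1.167 mg/L.

1.17 mg/L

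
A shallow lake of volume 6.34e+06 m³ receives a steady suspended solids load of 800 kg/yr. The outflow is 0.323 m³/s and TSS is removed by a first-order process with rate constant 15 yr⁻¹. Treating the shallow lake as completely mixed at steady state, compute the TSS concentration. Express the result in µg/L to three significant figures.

7.60 µg/L

Outflow Q = 0.323 m³/s × 3.156e+07 s/yr = 1.019e+07 m³/yr.
Steady-state CSTR mass balance: W = Q·C + k·V·C, so C = W/(Q + kV).
Q + kV = 1.019e+07 + 15·6.34e+06 = 1.053e+08 m³/yr.
C = 800/1.053e+08 = 7.598e-06 kg/m³ = 0.007598 mg/L = 7.598 µg/L.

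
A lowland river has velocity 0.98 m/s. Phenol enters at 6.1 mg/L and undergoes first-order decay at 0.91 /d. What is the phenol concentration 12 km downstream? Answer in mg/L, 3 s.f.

Travel time t = 12 km / 0.98 m/s = 1.2e+04/0.98 = 1.224e+04 s = 0.1417 d.
First-order decay: C = 6.1·exp(−0.91·0.1417) = 6.1·0.879 = 5.362 mg/L.

5.36 mg/L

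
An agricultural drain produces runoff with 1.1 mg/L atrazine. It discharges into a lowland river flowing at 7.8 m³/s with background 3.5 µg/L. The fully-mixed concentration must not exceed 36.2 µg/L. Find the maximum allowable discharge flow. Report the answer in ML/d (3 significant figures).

3.5 µg/L = 0.0035 mg/L.
36.2 µg/L = 0.0362 mg/L.
Mass balance at complete mixing: C_std·(Q_w + Q_r) = Q_w·C_e + Q_r·C_b.
Rearranging, Q_w = Q_r·(C_std − C_b)/(C_e − C_std) = 7.8·(0.0362 − 0.0035) / (1.1 − 0.0362) = 0.2398 m³/s.
= 20.72 ML/d.

20.7 ML/d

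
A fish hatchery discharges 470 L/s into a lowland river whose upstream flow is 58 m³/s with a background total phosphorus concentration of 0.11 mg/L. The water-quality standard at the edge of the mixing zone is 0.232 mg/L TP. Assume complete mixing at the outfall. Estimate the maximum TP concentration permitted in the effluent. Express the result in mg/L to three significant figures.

15.3 mg/L

470 L/s = 0.47 m³/s.
Mass balance: 0.232·58.47 = 0.47·Cₑ + 58·0.11.
Cₑ = (13.57 − 6.38) / 0.47 = 15.29 mg/L.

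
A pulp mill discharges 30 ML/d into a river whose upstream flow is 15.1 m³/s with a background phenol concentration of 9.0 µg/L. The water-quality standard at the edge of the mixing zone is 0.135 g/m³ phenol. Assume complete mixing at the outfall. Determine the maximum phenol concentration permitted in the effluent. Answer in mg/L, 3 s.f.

5.61 mg/L

30 ML/d = 0.3472 m³/s.
9.0 µg/L = 0.009 mg/L.
Mass balance: 0.135·15.45 = 0.3472·Cₑ + 15.1·0.009.
Cₑ = (2.085 − 0.1359) / 0.3472 = 5.614 mg/L.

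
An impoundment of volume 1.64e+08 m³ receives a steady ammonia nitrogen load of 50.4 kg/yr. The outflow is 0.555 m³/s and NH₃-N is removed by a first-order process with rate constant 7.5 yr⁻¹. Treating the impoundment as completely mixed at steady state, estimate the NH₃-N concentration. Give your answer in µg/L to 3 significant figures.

0.0404 µg/L

Outflow Q = 0.555 m³/s × 3.156e+07 s/yr = 1.751e+07 m³/yr.
Steady-state CSTR mass balance: W = Q·C + k·V·C, so C = W/(Q + kV).
Q + kV = 1.751e+07 + 7.5·1.64e+08 = 1.248e+09 m³/yr.
C = 50.4/1.248e+09 = 4.04e-08 kg/m³ = 4.04e-05 mg/L = 0.0404 µg/L.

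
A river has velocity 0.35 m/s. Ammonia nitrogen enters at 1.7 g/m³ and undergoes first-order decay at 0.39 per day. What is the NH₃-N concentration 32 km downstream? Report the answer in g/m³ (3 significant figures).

Travel time t = 32 km / 0.35 m/s = 3.2e+04/0.35 = 9.143e+04 s = 1.058 d.
First-order decay: C = 1.7·exp(−0.39·1.058) = 1.7·0.6619 = 1.125 g/m³.

1.13 g/m³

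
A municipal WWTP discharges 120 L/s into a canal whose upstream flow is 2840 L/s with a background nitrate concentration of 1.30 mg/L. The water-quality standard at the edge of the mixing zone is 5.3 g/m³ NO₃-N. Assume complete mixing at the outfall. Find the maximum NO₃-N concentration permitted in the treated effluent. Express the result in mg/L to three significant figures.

100 mg/L

120 L/s = 0.12 m³/s.
2840 L/s = 2.84 m³/s.
Mass balance: 5.3·2.96 = 0.12·Cₑ + 2.84·1.3.
Cₑ = (15.69 − 3.692) / 0.12 = 99.97 mg/L.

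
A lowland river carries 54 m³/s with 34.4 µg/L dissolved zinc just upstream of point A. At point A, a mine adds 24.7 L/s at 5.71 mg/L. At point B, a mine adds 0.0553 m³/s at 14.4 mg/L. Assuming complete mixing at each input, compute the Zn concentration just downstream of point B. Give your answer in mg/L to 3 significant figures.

0.0517 mg/L

34.4 µg/L = 0.0344 mg/L.
24.7 L/s = 0.0247 m³/s.
After input A: C = (54·0.0344 + 0.0247·5.71) / 54.02 = 0.03699 mg/L.
After input B: C = (54.02·0.03699 + 0.0553·14.4) / 54.08 = 0.05168 mg/L.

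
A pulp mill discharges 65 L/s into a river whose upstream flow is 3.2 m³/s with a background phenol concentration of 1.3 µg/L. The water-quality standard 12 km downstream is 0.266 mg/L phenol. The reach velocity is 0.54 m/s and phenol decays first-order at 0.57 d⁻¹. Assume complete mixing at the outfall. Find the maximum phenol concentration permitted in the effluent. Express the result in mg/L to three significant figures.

65 L/s = 0.065 m³/s.
1.3 µg/L = 0.0013 mg/L.
Travel time to the compliance point: t = 1.2e+04/0.54 = 2.222e+04 s = 0.2572 d; decay factor exp(−0.57·0.2572) = 0.8636.
So the concentration just after mixing may be at most 0.266/0.8636 = 0.308 mg/L.
Mass balance: 0.308·3.265 = 0.065·Cₑ + 3.2·0.0013.
Cₑ = (1.006 − 0.00416) / 0.065 = 15.41 mg/L.

15.4 mg/L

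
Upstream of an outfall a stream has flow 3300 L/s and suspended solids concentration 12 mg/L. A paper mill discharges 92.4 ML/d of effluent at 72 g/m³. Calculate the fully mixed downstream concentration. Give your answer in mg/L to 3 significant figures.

92.4 ML/d = 1.069 m³/s.
3300 L/s = 3.3 m³/s.
Flow-weighted mixing gives C = (1.069·72 + 3.3·12) / (1.069 + 3.3) = 116.6/4.369 = 26.69 mg/L.

26.7 mg/L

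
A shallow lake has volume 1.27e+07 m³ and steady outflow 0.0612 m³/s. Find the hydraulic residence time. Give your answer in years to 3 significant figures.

Q = 0.0612 m³/s × 3.156e+07 s/yr = 1.931e+06 m³/yr.
Hydraulic residence time τ = V/Q = 1.27e+07/1.931e+06 = 6.576 yr.

6.58 yr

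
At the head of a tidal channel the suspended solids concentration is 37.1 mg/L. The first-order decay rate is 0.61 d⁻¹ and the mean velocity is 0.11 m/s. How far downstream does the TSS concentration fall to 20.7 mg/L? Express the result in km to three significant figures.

9.09 km

From C = C₀·e^(−kt), t = ln(C₀/C)/k = ln(37.1/20.7)/0.61 = 0.5835/0.61 = 0.9565 d.
Distance = v·t = 0.11 m/s × 8.264e+04 s = 9091 m = 9.091 km.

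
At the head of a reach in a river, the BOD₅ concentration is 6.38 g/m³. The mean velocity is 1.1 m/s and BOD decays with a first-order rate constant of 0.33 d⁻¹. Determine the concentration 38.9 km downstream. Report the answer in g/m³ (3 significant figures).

Travel time t = 38.9 km / 1.1 m/s = 3.89e+04/1.1 = 3.536e+04 s = 0.4093 d.
First-order decay: C = 6.38·exp(−0.33·0.4093) = 6.38·0.8737 = 5.574 g/m³.

5.57 g/m³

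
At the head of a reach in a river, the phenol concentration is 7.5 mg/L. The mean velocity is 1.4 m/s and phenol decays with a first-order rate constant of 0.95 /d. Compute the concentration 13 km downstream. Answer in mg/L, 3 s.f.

Travel time t = 13 km / 1.4 m/s = 1.3e+04/1.4 = 9286 s = 0.1075 d.
First-order decay: C = 7.5·exp(−0.95·0.1075) = 7.5·0.9029 = 6.772 mg/L.

6.77 mg/L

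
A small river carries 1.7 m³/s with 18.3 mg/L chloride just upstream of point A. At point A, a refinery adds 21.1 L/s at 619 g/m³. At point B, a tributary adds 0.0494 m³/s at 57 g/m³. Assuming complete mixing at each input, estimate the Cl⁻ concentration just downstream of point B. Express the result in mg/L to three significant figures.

26.5 mg/L

21.1 L/s = 0.0211 m³/s.
After input A: C = (1.7·18.3 + 0.0211·619) / 1.721 = 25.66 mg/L.
After input B: C = (1.721·25.66 + 0.0494·57) / 1.77 = 26.54 mg/L.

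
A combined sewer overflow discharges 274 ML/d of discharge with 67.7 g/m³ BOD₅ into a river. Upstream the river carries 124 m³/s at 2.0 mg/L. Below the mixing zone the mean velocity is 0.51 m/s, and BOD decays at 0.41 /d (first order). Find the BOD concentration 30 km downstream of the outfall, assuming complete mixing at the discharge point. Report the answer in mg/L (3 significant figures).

2.75 mg/L

274 ML/d = 3.171 m³/s.
After complete mixing, C₀ = (3.171·67.7 + 124·2) / 127.2 = 3.638 mg/L.
Travel time t = 3e+04 m / 0.51 m/s = 5.882e+04 s = 0.6808 d.
C = 3.638·exp(−0.41·0.6808) = 3.638·0.7564 = 2.752 mg/L.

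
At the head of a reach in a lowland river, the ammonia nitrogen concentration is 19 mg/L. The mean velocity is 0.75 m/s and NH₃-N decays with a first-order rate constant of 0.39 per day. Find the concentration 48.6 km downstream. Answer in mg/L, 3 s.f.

Travel time t = 48.6 km / 0.75 m/s = 4.86e+04/0.75 = 6.48e+04 s = 0.75 d.
First-order decay: C = 19·exp(−0.39·0.75) = 19·0.7464 = 14.18 mg/L.

14.2 mg/L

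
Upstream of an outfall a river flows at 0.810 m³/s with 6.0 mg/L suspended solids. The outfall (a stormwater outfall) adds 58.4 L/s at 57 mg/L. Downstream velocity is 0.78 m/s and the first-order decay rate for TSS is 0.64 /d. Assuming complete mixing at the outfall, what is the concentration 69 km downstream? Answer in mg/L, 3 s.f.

58.4 L/s = 0.0584 m³/s.
After complete mixing, C₀ = (0.0584·57 + 0.81·6) / 0.8684 = 9.43 mg/L.
Travel time t = 6.9e+04 m / 0.78 m/s = 8.846e+04 s = 1.024 d.
C = 9.43·exp(−0.64·1.024) = 9.43·0.5193 = 4.897 mg/L.

4.90 mg/L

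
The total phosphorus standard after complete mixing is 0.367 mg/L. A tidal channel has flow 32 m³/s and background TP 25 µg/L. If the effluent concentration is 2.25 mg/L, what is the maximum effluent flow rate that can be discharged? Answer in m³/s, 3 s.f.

5.81 m³/s

25 µg/L = 0.025 mg/L.
Mass balance at complete mixing: C_std·(Q_w + Q_r) = Q_w·C_e + Q_r·C_b.
Rearranging, Q_w = Q_r·(C_std − C_b)/(C_e − C_std) = 32·(0.367 − 0.025) / (2.25 − 0.367) = 5.812 m³/s.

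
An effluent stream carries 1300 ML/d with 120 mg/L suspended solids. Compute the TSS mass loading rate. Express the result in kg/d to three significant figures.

1300 ML/d = 15.05 m³/s.
Mass flux = Q·C = 15.05 m³/s × 120 g/m³ = 1806 g/s.
= 1806 g/s × 86.4 = 1.56e+05 kg/d.

156000 kg/d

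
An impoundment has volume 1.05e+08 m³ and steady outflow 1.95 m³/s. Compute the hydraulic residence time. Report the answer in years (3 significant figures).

1.71 yr

Q = 1.95 m³/s × 3.156e+07 s/yr = 6.154e+07 m³/yr.
Hydraulic residence time τ = V/Q = 1.05e+08/6.154e+07 = 1.706 yr.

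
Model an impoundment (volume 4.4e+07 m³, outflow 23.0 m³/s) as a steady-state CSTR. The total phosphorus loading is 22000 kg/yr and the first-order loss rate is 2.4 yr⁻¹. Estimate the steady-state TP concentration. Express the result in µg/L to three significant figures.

Outflow Q = 23.0 m³/s × 3.156e+07 s/yr = 7.258e+08 m³/yr.
Steady-state CSTR mass balance: W = Q·C + k·V·C, so C = W/(Q + kV).
Q + kV = 7.258e+08 + 2.4·4.4e+07 = 8.314e+08 m³/yr.
C = 22000/8.314e+08 = 2.646e-05 kg/m³ = 0.02646 mg/L = 26.46 µg/L.

26.5 µg/L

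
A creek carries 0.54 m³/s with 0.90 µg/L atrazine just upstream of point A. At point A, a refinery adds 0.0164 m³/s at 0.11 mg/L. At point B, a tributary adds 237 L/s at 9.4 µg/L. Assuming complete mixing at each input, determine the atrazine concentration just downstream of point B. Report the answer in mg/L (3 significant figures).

0.00569 mg/L

0.90 µg/L = 0.0009 mg/L.
After input A: C = (0.54·0.0009 + 0.0164·0.11) / 0.5564 = 0.004116 mg/L.
237 L/s = 0.237 m³/s.
9.4 µg/L = 0.0094 mg/L.
After input B: C = (0.5564·0.004116 + 0.237·0.0094) / 0.7934 = 0.005694 mg/L.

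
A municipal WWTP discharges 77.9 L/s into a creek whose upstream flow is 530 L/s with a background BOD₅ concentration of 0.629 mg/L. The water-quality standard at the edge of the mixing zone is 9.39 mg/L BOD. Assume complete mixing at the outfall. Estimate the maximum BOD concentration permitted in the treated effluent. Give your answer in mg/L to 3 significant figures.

69.0 mg/L

77.9 L/s = 0.0779 m³/s.
530 L/s = 0.53 m³/s.
Mass balance: 9.39·0.6079 = 0.0779·Cₑ + 0.53·0.629.
Cₑ = (5.708 − 0.3334) / 0.0779 = 69 mg/L.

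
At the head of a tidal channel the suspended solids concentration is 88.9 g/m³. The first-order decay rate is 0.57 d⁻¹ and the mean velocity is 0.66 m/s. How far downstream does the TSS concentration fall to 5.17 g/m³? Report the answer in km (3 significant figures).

From C = C₀·e^(−kt), t = ln(C₀/C)/k = ln(88.9/5.17)/0.57 = 2.845/0.57 = 4.991 d.
Distance = v·t = 0.66 m/s × 4.312e+05 s = 2.846e+05 m = 284.6 km.

285 km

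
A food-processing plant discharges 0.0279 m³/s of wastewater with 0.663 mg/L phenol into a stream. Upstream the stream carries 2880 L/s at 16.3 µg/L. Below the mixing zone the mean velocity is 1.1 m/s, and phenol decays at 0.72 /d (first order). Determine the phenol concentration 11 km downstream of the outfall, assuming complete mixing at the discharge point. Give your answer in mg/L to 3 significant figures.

2880 L/s = 2.88 m³/s.
16.3 µg/L = 0.0163 mg/L.
After complete mixing, C₀ = (0.0279·0.663 + 2.88·0.0163) / 2.908 = 0.0225 mg/L.
Travel time t = 1.1e+04 m / 1.1 m/s = 1e+04 s = 0.1157 d.
C = 0.0225·exp(−0.72·0.1157) = 0.0225·0.92 = 0.02071 mg/L.

0.0207 mg/L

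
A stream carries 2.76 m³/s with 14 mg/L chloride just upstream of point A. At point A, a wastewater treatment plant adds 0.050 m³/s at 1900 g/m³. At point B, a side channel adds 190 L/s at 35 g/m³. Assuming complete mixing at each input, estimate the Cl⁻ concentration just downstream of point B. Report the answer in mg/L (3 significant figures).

After input A: C = (2.76·14 + 0.05·1900) / 2.81 = 47.56 mg/L.
190 L/s = 0.19 m³/s.
After input B: C = (2.81·47.56 + 0.19·35) / 3 = 46.76 mg/L.

46.8 mg/L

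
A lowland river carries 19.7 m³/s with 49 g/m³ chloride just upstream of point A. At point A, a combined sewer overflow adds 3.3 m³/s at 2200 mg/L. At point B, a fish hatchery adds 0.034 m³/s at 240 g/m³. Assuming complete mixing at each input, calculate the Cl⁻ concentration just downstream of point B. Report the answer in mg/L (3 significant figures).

357 mg/L

After input A: C = (19.7·49 + 3.3·2200) / 23 = 357.6 mg/L.
After input B: C = (23·357.6 + 0.034·240) / 23.03 = 357.4 mg/L.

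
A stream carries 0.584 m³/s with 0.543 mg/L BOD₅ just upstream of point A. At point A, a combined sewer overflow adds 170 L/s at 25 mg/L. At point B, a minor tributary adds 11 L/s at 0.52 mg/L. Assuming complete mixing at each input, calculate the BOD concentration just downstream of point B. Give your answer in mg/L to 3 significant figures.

170 L/s = 0.17 m³/s.
After input A: C = (0.584·0.543 + 0.17·25) / 0.754 = 6.057 mg/L.
11 L/s = 0.011 m³/s.
After input B: C = (0.754·6.057 + 0.011·0.52) / 0.765 = 5.978 mg/L.

5.98 mg/L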